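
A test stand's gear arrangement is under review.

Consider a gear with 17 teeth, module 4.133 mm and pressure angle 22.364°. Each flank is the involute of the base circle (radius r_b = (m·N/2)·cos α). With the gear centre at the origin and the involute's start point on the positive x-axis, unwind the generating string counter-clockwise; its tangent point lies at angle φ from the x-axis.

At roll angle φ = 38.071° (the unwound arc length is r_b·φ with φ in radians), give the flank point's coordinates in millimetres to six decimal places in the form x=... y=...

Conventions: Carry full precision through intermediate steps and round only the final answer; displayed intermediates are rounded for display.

topology: single-mesh involute geometry — m = 4.133, N = 17
pitch radius r_p = m·N/2 = 4.133·17/2 = 35.130500
base radius r_b = r_p·cos α = 35.130500·cos 22.364° = 32.488169
roll angle φ = 38.071° = 0.66446430 rad
x = r_b·(cos φ + φ·sin φ) = 38.887716
y = r_b·(sin φ − φ·cos φ) = 3.038937

x=38.887716 y=3.038937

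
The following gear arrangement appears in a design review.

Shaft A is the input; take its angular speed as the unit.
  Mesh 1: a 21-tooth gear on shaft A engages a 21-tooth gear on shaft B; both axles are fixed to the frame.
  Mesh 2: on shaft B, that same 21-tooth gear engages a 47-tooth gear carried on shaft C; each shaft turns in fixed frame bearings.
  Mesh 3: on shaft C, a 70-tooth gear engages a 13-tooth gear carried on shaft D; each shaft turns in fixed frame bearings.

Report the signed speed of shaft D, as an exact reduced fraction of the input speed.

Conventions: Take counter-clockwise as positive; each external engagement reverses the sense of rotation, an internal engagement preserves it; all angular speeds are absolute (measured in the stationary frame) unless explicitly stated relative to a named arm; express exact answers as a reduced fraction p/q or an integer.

3-mesh fixed-axis compound train (all bearings frame-fixed)
mesh 1 [21T→21T]: |ω|/ω_in = 1×21/21 = 1, sense flips to −
mesh 2 [21T→47T]: |ω|/ω_in = 1×21/47 = 21/47, sense flips to +
mesh 3 [70T→13T]: |ω|/ω_in = (21/47)×70/13 = 1470/611, sense flips to −
signed output speed (× input speed) = -1470/611

-1470/611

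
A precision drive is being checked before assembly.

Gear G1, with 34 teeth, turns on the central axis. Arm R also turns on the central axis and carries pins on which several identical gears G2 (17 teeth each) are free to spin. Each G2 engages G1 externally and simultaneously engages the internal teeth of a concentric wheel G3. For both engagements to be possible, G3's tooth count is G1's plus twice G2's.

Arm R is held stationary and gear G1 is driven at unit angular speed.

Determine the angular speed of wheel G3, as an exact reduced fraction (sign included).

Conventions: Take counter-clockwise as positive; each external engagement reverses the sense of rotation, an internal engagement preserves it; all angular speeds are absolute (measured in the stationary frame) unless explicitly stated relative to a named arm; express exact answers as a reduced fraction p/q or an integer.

topology: planetary set — G1 34T / G2 17T / G3 68T, arm = carrier (Willis)
ring teeth: 34 + 2·17 = 68
34(ω_sun−ω_arm) = −68(ω_ring−ω_arm),  ω_arm = 0, ω_sun = 1
ω_ring = 0 − (34/68)(1−0) = -1/2
exact speed ratio = -1/2

-1/2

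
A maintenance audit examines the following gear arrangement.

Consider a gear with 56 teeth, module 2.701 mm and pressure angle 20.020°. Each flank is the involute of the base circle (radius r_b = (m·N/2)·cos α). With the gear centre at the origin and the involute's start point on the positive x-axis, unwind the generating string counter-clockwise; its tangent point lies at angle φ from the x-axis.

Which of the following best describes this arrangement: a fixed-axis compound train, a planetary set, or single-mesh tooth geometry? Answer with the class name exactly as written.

recognized (one wheel, involute flank): single-mesh tooth geometry, m = 2.701, N = 56
classification: single-mesh tooth geometry

single-mesh tooth geometry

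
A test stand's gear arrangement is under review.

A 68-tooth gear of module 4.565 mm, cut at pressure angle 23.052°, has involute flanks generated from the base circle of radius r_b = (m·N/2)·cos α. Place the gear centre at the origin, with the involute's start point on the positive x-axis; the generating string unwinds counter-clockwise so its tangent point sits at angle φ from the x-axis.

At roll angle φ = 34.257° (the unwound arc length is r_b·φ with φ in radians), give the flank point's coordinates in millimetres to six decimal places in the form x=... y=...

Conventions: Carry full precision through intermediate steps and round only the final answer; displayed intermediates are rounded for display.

recognized (one wheel, involute flank): single-mesh tooth geometry, m = 4.565, N = 68
pitch radius r_p = m·N/2 = 4.565·68/2 = 155.210000
base radius r_b = r_p·cos α = 155.210000·cos 23.052° = 142.816459
roll angle φ = 34.257° = 0.59789744 rad
x = r_b·(cos φ + φ·sin φ) = 166.107109
y = r_b·(sin φ − φ·cos φ) = 9.815936

x=166.107109 y=9.815936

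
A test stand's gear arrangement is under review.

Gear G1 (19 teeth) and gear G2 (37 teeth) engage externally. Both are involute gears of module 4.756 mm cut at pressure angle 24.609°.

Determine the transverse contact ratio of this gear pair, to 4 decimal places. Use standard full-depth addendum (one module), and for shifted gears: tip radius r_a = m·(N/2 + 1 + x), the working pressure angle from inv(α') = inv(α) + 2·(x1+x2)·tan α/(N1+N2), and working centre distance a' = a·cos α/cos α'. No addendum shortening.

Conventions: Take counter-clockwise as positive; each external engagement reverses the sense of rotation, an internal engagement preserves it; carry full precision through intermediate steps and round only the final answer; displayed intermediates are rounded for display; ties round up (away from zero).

1.4626

single-mesh involute tooth geometry (19T engaging 37T at module 4.756)
base radii: r_b1 = 41.078151, r_b2 = 79.994294
tip radii: r_a1 = 49.938000, r_a2 = 92.742000
no profile shift: α' = α, a' = a
action lengths: √(r_a1²−r_b1²) = 28.396996, √(r_a2²−r_b2²) = 46.925382
base pitch p_b = π·m·cos α = 13.584297
CR = (28.396996 + 46.925382 − 133.168000·sin 24.60900°)/13.584297 = 1.462577
contact ratio ≈ 1.4626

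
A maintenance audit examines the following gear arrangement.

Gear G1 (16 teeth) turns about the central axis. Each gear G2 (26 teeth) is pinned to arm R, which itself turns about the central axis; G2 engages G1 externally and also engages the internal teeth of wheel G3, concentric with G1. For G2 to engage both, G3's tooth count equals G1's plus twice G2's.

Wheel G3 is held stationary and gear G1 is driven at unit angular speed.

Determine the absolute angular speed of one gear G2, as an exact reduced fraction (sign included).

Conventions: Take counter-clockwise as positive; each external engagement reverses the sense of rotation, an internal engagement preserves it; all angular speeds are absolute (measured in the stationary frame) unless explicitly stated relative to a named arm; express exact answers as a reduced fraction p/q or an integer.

class = planetary set [G3 = 16+2·26 = 68; Willis about the carrier]
ring teeth: 16 + 2·26 = 68
16(ω_sun−ω_arm) = −68(ω_ring−ω_arm),  ω_ring = 0, ω_sun = 1
16(1−ω_arm) = −68(0−ω_arm)  ⇒  84·ω_arm = 16  ⇒  ω_arm = 4/21
sun–planet mesh: 16·(1−4/21) = −26·(ω_p−ω_arm)  ⇒  ω_p−ω_arm = -136/273
ω_p = 4/21 − 136/273 = -4/13
exact speed ratio = -4/13

-4/13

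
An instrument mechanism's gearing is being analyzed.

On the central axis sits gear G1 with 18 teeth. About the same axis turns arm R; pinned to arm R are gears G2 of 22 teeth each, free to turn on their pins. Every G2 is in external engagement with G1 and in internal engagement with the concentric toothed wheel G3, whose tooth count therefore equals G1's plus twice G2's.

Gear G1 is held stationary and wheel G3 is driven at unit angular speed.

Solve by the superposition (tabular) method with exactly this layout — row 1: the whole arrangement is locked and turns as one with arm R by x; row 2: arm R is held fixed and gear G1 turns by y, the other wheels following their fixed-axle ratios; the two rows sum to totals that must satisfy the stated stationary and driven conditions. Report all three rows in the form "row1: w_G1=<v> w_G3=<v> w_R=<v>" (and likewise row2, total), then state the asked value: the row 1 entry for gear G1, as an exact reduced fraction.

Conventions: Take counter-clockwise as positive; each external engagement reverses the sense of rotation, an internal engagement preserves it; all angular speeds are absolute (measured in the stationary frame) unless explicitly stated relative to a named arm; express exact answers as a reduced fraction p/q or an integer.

topology: planetary set — G1 18T / G2 22T / G3 62T, arm = carrier (Willis)
row 1: whole set turns with the arm by x
row 2 (arm held, sun turns y): ω_ring = −(18/62)·y, ω_arm = 0
boundary: total ω_sun = x + y = 0 and total ω_ring = x − (18/62)·y = 1  ⇒  y = -31/40, x = 31/40
row 2 ring = −(18/62)·(-31/40) = 9/40
totals (row 1 + row 2): sun 31/40 + (-31/40) = 0, ring 31/40 + 9/40 = 1, arm 31/40 + 0 = 31/40
asked cell (row1, sun) = 31/40

row1: w_G1=31/40 w_G3=31/40 w_R=31/40
row2: w_G1=-31/40 w_G3=9/40 w_R=0
total: w_G1=0 w_G3=1 w_R=31/40
asked value: 31/40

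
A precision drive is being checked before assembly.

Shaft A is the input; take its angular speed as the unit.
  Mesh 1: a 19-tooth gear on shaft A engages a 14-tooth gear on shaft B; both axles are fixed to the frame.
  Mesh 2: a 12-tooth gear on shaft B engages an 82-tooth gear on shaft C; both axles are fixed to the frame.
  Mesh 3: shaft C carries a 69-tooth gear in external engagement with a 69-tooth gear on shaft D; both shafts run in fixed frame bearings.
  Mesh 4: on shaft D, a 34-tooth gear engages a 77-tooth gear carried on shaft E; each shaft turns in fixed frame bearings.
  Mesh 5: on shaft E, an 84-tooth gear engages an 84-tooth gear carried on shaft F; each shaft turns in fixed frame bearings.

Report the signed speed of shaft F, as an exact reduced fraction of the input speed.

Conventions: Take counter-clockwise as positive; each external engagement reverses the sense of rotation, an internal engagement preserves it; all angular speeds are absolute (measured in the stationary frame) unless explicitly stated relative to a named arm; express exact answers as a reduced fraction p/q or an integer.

-1938/22099

5-mesh fixed-axis compound train (all bearings frame-fixed)
mesh 1 [19T→14T]: |ω|/ω_in = 1×19/14 = 19/14, sense flips to −
mesh 2 [12T→82T]: |ω|/ω_in = (19/14)×12/82 = 57/287, sense flips to +
mesh 3 [69T→69T]: |ω|/ω_in = (57/287)×69/69 = 57/287, sense flips to −
mesh 4 [34T→77T]: |ω|/ω_in = (57/287)×34/77 = 1938/22099, sense flips to +
mesh 5 [84T→84T]: |ω|/ω_in = (1938/22099)×84/84 = 1938/22099, sense flips to −
signed output speed (× input speed) = -1938/22099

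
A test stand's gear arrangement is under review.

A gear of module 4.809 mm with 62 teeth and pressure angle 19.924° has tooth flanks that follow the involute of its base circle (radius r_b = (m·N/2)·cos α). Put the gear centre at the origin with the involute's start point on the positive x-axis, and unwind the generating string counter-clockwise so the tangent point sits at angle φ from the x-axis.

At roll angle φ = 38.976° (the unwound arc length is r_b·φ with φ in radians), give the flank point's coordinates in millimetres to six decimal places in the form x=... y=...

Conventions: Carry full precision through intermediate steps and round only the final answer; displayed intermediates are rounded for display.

single-mesh involute tooth geometry (62T wheel at module 4.809)
pitch radius r_p = m·N/2 = 4.809·62/2 = 149.079000
base radius r_b = r_p·cos α = 149.079000·cos 19.924° = 140.155946
roll angle φ = 38.976° = 0.68025953 rad
x = r_b·(cos φ + φ·sin φ) = 168.928450
y = r_b·(sin φ − φ·cos φ) = 14.037260

x=168.928450 y=14.037260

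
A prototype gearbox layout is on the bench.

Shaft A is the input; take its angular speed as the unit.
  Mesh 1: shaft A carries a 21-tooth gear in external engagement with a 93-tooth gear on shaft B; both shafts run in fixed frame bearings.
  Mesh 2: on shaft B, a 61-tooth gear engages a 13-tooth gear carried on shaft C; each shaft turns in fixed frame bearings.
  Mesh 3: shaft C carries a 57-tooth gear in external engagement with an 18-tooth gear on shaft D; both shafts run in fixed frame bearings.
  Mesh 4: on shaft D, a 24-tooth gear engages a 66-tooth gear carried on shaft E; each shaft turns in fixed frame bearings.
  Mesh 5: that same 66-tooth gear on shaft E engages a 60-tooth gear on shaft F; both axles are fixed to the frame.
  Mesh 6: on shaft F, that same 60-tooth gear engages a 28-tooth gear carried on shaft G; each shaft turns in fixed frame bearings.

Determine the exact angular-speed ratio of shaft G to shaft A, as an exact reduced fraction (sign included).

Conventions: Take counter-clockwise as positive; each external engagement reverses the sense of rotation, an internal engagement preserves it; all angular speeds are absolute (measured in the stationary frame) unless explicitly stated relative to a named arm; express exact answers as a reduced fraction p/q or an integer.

1159/403

class = fixed-axis compound train [6 meshes; 6 ratios multiply, 6 sense flips]
mesh 1 [21T→93T]: running ratio 7/31, sense −
mesh 2 [61T→13T]: running ratio 427/403, sense +
mesh 3 [57T→18T]: running ratio 8113/2418, sense −
mesh 4 [24T→66T]: running ratio 16226/13299, sense +
mesh 5 [66T→60T]: running ratio 8113/6045, sense −
mesh 6 [60T→28T]: running ratio 1159/403, sense +
ω_out/ω_in = 1159/403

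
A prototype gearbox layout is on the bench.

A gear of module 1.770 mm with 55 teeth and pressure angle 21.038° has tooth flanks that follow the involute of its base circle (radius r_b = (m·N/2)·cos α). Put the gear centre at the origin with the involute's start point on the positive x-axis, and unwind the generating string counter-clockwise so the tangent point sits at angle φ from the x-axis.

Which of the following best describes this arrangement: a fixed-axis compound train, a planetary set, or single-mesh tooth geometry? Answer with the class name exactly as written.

single-mesh tooth geometry

topology: single-mesh involute geometry — m = 1.770, N = 55
classification: single-mesh tooth geometry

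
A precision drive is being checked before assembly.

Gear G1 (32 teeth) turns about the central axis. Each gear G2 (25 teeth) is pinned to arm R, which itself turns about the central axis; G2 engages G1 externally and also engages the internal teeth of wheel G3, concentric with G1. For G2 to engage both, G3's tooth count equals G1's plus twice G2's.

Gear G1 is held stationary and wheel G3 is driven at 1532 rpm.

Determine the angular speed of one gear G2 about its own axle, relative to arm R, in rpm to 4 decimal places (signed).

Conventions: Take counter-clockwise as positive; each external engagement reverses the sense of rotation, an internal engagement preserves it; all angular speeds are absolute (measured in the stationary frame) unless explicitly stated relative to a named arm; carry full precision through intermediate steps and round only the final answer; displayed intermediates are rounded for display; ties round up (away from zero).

class = planetary set [G3 = 32+2·25 = 82; Willis about the carrier]
normalise by the input: solve with ω_ring = 1, then scale by 1532 rpm
ring teeth: 32 + 2·25 = 82
32(ω_sun−ω_arm) = −82(ω_ring−ω_arm),  ω_sun = 0, ω_ring = 1
32(0−ω_arm) = −82(1−ω_arm)  ⇒  114·ω_arm = 82  ⇒  ω_arm = 41/57
sun–planet mesh: 32·(0−41/57) = −25·(ω_p−ω_arm)  ⇒  ω_p−ω_arm = 1312/1425
scale: ω_p−ω_arm = 1312/1425 × 1532 rpm = +1410.5151 rpm

+1410.5151 rpm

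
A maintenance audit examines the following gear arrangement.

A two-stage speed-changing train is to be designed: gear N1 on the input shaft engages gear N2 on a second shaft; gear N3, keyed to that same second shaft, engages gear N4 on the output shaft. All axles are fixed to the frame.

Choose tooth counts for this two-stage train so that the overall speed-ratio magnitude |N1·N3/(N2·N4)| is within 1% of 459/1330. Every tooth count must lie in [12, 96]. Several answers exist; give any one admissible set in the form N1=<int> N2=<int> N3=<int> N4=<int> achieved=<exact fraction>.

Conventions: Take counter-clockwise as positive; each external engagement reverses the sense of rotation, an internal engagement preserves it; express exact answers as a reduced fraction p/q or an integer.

N1=17 N2=14 N3=27 N4=95 achieved=459/1330

design class (target 459/1330): fixed-axis compound train
target = 459/1330 in lowest terms: an exact hit needs N1·N3 = k·459 and N2·N4 = k·1330 for one integer k, every count in [12, 96]; additionally prefer no 1:1 stage (N1 ≠ N2, N3 ≠ N4)
k = 1: N1·N3 = 459 = 17·27, N2·N4 = 1330 = 14·95
achieved = 17·27/(14·95) = 459/1330; |achieved − target| = 0 ≤ 459/133000 ✓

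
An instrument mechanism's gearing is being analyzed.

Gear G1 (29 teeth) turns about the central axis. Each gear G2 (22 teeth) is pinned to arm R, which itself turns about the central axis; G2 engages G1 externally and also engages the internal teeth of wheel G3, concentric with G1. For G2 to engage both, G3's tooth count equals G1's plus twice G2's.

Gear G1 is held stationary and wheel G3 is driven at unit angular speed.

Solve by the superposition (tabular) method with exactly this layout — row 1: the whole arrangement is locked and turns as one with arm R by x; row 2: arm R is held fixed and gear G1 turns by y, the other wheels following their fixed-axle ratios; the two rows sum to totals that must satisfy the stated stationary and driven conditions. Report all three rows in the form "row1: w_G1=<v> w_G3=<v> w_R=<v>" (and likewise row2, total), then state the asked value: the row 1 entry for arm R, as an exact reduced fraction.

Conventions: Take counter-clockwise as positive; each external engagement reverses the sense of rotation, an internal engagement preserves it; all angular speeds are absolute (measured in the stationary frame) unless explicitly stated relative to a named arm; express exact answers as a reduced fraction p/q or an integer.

row1: w_G1=73/102 w_G3=73/102 w_R=73/102
row2: w_G1=-73/102 w_G3=29/102 w_R=0
total: w_G1=0 w_G3=1 w_R=73/102
asked value: 73/102

planetary set (29T centre, 22T on arm, 73T internal) — Willis relation
row 1: whole set turns with the arm by x
row 2 (arm held, sun turns y): ω_ring = −(29/73)·y, ω_arm = 0
boundary: total ω_sun = x + y = 0 and total ω_ring = x − (29/73)·y = 1  ⇒  y = -73/102, x = 73/102
row 2 ring = −(29/73)·(-73/102) = 29/102
totals (row 1 + row 2): sun 73/102 + (-73/102) = 0, ring 73/102 + 29/102 = 1, arm 73/102 + 0 = 73/102
asked cell (row1, arm) = 73/102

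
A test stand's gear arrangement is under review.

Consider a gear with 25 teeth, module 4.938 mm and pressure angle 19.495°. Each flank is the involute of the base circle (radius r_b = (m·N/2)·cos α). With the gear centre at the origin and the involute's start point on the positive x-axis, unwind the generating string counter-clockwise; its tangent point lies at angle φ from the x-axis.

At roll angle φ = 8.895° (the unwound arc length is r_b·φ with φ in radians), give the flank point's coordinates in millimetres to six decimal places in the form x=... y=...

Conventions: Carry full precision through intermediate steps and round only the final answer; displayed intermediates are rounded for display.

x=58.883318 y=0.072397

single-mesh involute tooth geometry (25T wheel at module 4.938)
pitch radius r_p = m·N/2 = 4.938·25/2 = 61.725000
base radius r_b = r_p·cos α = 61.725000·cos 19.495° = 58.186344
roll angle φ = 8.895° = 0.15524704 rad
x = r_b·(cos φ + φ·sin φ) = 58.883318
y = r_b·(sin φ − φ·cos φ) = 0.072397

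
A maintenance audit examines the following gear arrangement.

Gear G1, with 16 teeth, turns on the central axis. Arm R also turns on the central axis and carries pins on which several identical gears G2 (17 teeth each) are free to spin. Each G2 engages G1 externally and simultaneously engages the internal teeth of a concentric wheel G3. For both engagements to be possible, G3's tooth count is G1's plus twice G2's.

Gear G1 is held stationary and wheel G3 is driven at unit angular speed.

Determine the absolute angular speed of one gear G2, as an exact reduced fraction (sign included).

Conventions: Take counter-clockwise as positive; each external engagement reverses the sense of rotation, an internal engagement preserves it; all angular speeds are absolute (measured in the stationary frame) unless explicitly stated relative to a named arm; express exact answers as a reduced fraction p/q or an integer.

topology: planetary set — G1 16T / G2 17T / G3 50T, arm = carrier (Willis)
ring teeth: 16 + 2·17 = 50
16(ω_sun−ω_arm) = −50(ω_ring−ω_arm),  ω_sun = 0, ω_ring = 1
16(0−ω_arm) = −50(1−ω_arm)  ⇒  66·ω_arm = 50  ⇒  ω_arm = 25/33
sun–planet mesh: 16·(0−25/33) = −17·(ω_p−ω_arm)  ⇒  ω_p−ω_arm = 400/561
ω_p = 25/33 + 400/561 = 25/17
exact speed ratio = 25/17

25/17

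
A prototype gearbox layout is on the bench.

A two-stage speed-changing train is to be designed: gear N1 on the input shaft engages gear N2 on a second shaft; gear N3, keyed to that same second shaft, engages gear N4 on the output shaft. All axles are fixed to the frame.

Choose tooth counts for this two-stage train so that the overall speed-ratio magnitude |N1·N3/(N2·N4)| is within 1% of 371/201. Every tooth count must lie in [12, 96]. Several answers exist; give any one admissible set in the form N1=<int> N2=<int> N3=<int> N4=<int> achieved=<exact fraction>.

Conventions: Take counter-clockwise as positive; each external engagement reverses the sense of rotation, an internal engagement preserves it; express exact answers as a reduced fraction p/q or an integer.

2-stage fixed-axis compound train for ratio 371/201
target = 371/201 in lowest terms: an exact hit needs N1·N3 = k·371 and N2·N4 = k·201 for one integer k, every count in [12, 96]; additionally prefer no 1:1 stage (N1 ≠ N2, N3 ≠ N4)
k = 1…3: no 1:1-free in-range split of k·371 and k·201 into factor pairs; take k = 4
k = 4: N1·N3 = 1484 = 28·53, N2·N4 = 804 = 12·67
achieved = 28·53/(12·67) = 371/201; |achieved − target| = 0 ≤ 371/20100 ✓

N1=28 N2=12 N3=53 N4=67 achieved=371/201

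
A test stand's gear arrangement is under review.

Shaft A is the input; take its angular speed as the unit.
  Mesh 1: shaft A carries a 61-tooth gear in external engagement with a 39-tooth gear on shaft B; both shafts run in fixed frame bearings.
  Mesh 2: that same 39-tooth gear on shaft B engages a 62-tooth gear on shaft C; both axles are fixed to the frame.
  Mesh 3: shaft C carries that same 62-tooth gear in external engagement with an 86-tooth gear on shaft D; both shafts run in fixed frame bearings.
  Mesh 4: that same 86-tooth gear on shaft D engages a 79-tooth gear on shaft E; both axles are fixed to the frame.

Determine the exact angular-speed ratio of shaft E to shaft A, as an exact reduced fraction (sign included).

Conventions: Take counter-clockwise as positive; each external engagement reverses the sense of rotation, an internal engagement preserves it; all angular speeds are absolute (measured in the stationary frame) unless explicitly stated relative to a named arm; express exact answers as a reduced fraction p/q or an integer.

61/79

class = fixed-axis compound train [4 meshes; 4 ratios multiply, 4 sense flips]
mesh 1 [61T→39T]: running ratio 61/39, sense −
mesh 2 [39T→62T]: running ratio 61/62, sense +
mesh 3 [62T→86T]: running ratio 61/86, sense −
mesh 4 [86T→79T]: running ratio 61/79, sense +
ω_out/ω_in = 61/79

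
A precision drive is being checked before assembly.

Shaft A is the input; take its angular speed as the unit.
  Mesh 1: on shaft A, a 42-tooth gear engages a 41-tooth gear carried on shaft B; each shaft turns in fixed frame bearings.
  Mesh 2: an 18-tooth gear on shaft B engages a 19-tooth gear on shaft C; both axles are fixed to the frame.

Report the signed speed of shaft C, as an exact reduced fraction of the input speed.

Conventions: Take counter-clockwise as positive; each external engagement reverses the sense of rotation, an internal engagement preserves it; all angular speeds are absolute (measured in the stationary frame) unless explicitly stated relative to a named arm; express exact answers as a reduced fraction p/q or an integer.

2-mesh fixed-axis compound train (all bearings frame-fixed)
mesh 1 [42T→41T]: |ω|/ω_in = 1×42/41 = 42/41, sense flips to −
mesh 2 [18T→19T]: |ω|/ω_in = (42/41)×18/19 = 756/779, sense flips to +
signed output speed (× input speed) = 756/779

756/779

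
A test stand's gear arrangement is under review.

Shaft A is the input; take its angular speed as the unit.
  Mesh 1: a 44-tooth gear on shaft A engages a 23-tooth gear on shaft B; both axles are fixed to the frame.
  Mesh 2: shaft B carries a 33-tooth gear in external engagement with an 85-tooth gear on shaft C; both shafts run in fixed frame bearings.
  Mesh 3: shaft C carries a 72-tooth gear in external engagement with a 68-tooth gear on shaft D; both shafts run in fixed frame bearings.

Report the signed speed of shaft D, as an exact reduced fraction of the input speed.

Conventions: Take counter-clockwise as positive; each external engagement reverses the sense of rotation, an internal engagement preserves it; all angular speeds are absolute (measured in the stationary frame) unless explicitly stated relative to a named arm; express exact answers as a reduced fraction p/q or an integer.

-26136/33235

3-mesh fixed-axis compound train (all bearings frame-fixed)
mesh 1 [44T→23T]: |ω|/ω_in = 1×44/23 = 44/23, sense flips to −
mesh 2 [33T→85T]: |ω|/ω_in = (44/23)×33/85 = 1452/1955, sense flips to +
mesh 3 [72T→68T]: |ω|/ω_in = (1452/1955)×72/68 = 26136/33235, sense flips to −
signed output speed (× input speed) = -26136/33235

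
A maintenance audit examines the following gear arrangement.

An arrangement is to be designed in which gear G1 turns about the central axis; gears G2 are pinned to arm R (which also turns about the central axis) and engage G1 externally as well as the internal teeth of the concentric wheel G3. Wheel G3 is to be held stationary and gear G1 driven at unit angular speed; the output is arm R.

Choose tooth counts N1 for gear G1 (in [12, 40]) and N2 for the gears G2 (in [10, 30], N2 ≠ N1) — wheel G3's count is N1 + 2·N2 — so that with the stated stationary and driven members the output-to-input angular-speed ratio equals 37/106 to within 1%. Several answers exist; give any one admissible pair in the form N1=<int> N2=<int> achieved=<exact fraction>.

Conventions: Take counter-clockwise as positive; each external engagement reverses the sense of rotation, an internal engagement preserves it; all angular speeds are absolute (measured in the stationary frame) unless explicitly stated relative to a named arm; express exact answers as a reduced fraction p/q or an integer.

class = planetary set [ratio 37/106 wanted; Willis about the carrier]
Willis with ω_ring = 0: ω_arm/ω_sun = N1/(N1+N3); set equal to 37/106  ⇒  N3/N1 = 1/(37/106) − 1 = 69/37
N3 = N1 + 2·N2  ⇒  N2/N1 = (N3/N1 − 1)/2 = (69/37 − 1)/2 = 16/37
smallest multiple with N1 ≥ 12 and N2 ≥ 10: k = 1  ⇒  N1 = 1·37 = 37, N2 = 1·16 = 16 (N1 ≤ 40, N2 ≤ 30, N2 ≠ N1 ✓), N3 = 37 + 2·16 = 69
check: N1/(N1+N3) with N1 = 37, N3 = 69 gives 37/106; |achieved − target| = 0 ≤ 37/10600 ✓

N1=37 N2=16 achieved=37/106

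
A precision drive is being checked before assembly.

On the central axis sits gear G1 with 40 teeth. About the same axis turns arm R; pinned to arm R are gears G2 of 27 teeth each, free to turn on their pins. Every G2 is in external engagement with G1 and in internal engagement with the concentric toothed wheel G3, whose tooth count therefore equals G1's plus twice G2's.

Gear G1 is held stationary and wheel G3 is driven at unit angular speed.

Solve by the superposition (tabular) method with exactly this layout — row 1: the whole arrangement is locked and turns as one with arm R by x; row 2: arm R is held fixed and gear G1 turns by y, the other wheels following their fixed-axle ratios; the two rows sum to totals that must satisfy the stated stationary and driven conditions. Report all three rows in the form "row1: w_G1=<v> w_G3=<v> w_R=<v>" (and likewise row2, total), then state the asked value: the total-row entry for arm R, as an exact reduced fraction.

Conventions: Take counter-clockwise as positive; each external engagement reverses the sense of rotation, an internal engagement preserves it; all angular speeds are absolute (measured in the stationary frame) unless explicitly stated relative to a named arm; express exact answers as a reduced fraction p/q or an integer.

row1: w_G1=47/67 w_G3=47/67 w_R=47/67
row2: w_G1=-47/67 w_G3=20/67 w_R=0
total: w_G1=0 w_G3=1 w_R=47/67
asked value: 47/67

topology: planetary set — G1 40T / G2 27T / G3 94T, arm = carrier (Willis)
superposition row 1 [locked train]: every member turns x
row 2 — arm fixed, fixed-axis ratios: sun y, ring −(40/94)·y, arm 0
boundary: total ω_sun = x + y = 0 and total ω_ring = x − (40/94)·y = 1  ⇒  y = -47/67, x = 47/67
row 2 ring = −(40/94)·(-47/67) = 20/67
totals (row 1 + row 2): sun 47/67 + (-47/67) = 0, ring 47/67 + 20/67 = 1, arm 47/67 + 0 = 47/67
asked cell (total, arm) = 47/67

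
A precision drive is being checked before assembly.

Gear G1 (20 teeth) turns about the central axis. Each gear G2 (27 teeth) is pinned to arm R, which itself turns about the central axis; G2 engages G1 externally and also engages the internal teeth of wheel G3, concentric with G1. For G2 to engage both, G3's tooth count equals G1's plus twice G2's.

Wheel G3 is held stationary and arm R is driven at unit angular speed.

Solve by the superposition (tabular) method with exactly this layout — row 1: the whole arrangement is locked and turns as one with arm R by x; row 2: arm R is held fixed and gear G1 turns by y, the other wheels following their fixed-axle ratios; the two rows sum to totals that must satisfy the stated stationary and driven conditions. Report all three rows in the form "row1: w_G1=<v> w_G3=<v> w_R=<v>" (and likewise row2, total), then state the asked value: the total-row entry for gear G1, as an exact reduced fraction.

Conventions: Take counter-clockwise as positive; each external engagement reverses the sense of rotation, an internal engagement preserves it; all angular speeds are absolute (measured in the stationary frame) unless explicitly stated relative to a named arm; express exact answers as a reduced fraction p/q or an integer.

planetary set (20T centre, 27T on arm, 74T internal) — Willis relation
row 1: whole set turns with the arm by x
row 2 — arm fixed, fixed-axis ratios: sun y, ring −(20/74)·y, arm 0
boundary: total ω_ring = x − (20/74)·y = 0 and total ω_arm = x = 1  ⇒  y = 37/10, x = 1
row 2 ring = −(20/74)·37/10 = -1
totals (row 1 + row 2): sun 1 + 37/10 = 47/10, ring 1 + (-1) = 0, arm 1 + 0 = 1
asked cell (total, sun) = 47/10

row1: w_G1=1 w_G3=1 w_R=1
row2: w_G1=37/10 w_G3=-1 w_R=0
total: w_G1=47/10 w_G3=0 w_R=1
asked value: 47/10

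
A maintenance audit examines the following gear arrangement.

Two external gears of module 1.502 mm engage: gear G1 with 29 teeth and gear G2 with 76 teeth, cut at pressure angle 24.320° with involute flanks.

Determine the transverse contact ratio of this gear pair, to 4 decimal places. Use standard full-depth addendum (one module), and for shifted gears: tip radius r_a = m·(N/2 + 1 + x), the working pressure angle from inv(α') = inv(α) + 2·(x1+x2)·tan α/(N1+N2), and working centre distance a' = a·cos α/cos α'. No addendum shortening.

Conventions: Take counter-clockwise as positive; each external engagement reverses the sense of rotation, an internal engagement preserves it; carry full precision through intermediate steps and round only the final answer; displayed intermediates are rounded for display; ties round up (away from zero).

1.5452

topology: single-mesh involute geometry — m = 1.502, 29T/76T pair
base radii: r_b1 = 19.846322, r_b2 = 52.011052
tip radii: r_a1 = 23.281000, r_a2 = 58.578000
no profile shift: α' = α, a' = a
action lengths: √(r_a1²−r_b1²) = 12.170803, √(r_a2²−r_b2²) = 26.948703
base pitch p_b = π·m·cos α = 4.299935
CR = (12.170803 + 26.948703 − 78.855000·sin 24.32000°)/4.299935 = 1.545246
contact ratio ≈ 1.5452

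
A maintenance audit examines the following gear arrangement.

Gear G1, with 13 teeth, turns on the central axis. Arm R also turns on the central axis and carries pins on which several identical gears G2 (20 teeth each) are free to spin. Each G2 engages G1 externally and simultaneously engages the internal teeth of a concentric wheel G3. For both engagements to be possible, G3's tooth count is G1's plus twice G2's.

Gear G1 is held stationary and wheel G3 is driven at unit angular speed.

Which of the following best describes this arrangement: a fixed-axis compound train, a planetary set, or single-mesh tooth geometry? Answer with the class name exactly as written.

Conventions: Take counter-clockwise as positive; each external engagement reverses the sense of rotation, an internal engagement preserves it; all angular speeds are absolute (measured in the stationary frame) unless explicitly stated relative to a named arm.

topology: planetary set — G1 13T / G2 20T / G3 53T, arm = carrier (Willis)
classification: planetary set

planetary set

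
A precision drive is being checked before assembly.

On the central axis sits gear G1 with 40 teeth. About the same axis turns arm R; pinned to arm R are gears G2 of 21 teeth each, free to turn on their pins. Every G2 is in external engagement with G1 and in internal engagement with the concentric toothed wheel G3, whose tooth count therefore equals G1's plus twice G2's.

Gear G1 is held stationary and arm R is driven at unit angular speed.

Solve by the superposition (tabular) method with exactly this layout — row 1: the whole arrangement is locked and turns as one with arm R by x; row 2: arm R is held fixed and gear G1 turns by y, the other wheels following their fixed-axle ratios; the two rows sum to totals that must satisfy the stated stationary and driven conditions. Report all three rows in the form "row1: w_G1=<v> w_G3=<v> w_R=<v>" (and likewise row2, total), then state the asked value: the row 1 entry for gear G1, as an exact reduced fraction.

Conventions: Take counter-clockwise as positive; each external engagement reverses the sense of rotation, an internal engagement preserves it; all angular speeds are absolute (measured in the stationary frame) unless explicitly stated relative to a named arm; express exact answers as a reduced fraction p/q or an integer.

row1: w_G1=1 w_G3=1 w_R=1
row2: w_G1=-1 w_G3=20/41 w_R=0
total: w_G1=0 w_G3=61/41 w_R=1
asked value: 1

topology: planetary set — G1 40T / G2 21T / G3 82T, arm = carrier (Willis)
superposition row 1 [locked train]: every member turns x
row 2 — arm fixed, fixed-axis ratios: sun y, ring −(40/82)·y, arm 0
boundary: total ω_sun = x + y = 0 and total ω_arm = x = 1  ⇒  y = -1, x = 1
row 2 ring = −(40/82)·(-1) = 20/41
totals (row 1 + row 2): sun 1 + (-1) = 0, ring 1 + 20/41 = 61/41, arm 1 + 0 = 1
asked cell (row1, sun) = 1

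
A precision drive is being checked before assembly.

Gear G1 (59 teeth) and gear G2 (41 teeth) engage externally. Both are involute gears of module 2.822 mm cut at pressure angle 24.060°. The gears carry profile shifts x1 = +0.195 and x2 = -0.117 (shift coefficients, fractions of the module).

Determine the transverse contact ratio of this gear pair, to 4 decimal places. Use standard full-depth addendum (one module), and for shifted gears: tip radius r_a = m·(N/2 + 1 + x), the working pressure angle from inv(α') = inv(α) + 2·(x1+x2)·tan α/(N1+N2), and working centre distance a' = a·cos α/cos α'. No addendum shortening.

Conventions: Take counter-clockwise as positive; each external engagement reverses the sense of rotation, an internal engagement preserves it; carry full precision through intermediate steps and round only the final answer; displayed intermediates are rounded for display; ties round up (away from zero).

single-mesh involute tooth geometry (59T engaging 41T at module 2.822)
base radii: r_b1 = 76.016246, r_b2 = 52.824849
tip radii: r_a1 = 86.621290, r_a2 = 60.342826
inv(α') = inv(24.060°) + 2·(+0.195-0.117)·tan α/(59+41) = 0.02725435  ⇒  α' = 24.25834°
a' = a·cos α / cos α' = 141.1000·cos 24.060°/cos 24.25834° = 141.319265
action lengths: √(r_a1²−r_b1²) = 41.530450, √(r_a2²−r_b2²) = 29.168339
base pitch p_b = π·m·cos α = 8.095325
CR = (41.530450 + 29.168339 − 141.319265·sin 24.25834°)/8.095325 = 1.561093
contact ratio ≈ 1.5611

1.5611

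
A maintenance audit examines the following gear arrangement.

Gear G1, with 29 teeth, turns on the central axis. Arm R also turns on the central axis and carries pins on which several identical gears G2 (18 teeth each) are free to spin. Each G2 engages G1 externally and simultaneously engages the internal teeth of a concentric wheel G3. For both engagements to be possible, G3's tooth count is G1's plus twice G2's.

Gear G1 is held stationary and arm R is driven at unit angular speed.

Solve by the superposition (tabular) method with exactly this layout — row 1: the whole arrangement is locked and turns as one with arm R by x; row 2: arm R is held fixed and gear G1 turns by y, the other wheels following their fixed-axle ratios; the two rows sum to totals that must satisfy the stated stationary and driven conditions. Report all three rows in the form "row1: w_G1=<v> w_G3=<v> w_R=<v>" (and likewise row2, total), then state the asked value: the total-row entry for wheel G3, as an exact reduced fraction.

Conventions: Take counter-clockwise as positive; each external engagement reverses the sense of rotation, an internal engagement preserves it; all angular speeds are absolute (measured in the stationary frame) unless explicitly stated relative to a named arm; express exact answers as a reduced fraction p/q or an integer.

class = planetary set [G3 = 29+2·18 = 65; Willis about the carrier]
row 1 (train locked, turned with arm): all members turn x
row 2: sun turns y, ring = −(29/65)·y, arm 0
boundary: total ω_sun = x + y = 0 and total ω_arm = x = 1  ⇒  y = -1, x = 1
row 2 ring = −(29/65)·(-1) = 29/65
totals (row 1 + row 2): sun 1 + (-1) = 0, ring 1 + 29/65 = 94/65, arm 1 + 0 = 1
asked cell (total, ring) = 94/65

row1: w_G1=1 w_G3=1 w_R=1
row2: w_G1=-1 w_G3=29/65 w_R=0
total: w_G1=0 w_G3=94/65 w_R=1
asked value: 94/65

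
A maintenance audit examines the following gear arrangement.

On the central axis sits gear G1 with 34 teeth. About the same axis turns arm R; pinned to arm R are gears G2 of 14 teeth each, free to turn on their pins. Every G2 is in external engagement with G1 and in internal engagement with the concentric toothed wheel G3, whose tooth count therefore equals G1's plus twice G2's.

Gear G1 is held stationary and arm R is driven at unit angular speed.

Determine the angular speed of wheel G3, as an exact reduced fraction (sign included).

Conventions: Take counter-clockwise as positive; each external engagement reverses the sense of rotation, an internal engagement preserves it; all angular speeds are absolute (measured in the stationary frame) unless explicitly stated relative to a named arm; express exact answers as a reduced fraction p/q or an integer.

48/31

planetary set (34T centre, 14T on arm, 62T internal) — Willis relation
ring teeth: 34 + 2·14 = 62
34(ω_sun−ω_arm) = −62(ω_ring−ω_arm),  ω_sun = 0, ω_arm = 1
ω_ring = 1 − (34/62)(0−1) = 48/31
exact speed ratio = 48/31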